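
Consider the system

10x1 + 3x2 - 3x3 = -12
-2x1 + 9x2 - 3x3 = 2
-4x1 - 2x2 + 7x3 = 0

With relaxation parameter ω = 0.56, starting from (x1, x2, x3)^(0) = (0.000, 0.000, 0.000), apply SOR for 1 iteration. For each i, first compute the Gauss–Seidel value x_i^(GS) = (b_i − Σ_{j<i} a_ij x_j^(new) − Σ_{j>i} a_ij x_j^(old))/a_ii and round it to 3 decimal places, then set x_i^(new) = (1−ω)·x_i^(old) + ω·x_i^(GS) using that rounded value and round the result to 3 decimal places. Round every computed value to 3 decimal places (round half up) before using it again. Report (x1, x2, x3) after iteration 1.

(-0.672, 0.041, -0.208)

Iteration 1:
  x1: GS value = (-12 - (3)·0.000 - (-3)·0.000) / (10) = -1.200;  x1 ← (1−ω)·0.000 + ω·-1.200 = -0.672
  x2: GS value = (2 - (-2)·-0.672 - (-3)·0.000) / (9) = 0.073;  x2 ← (1−ω)·0.000 + ω·0.073 = 0.041
  x3: GS value = (0 - (-4)·-0.672 - (-2)·0.041) / (7) = -0.372;  x3 ← (1−ω)·0.000 + ω·-0.372 = -0.208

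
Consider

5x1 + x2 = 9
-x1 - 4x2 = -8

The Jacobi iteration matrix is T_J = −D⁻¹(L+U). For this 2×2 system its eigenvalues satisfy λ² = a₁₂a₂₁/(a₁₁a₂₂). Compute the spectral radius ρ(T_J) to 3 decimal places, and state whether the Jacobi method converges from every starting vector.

a₁₂a₂₁/(a₁₁a₂₂) = (1)·(-1) / ((5)·(-4)) = 0.050000
ρ = √|0.050000| = √0.050000 = 0.224
ρ < 1, so Jacobi converges

0.224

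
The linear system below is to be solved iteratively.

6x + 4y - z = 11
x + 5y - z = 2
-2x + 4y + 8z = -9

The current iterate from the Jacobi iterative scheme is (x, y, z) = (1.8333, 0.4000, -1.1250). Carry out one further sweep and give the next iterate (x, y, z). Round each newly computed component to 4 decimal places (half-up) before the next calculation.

(1.3792, -0.1917, -0.8667)

One sweep:
  x = (11 - (4)·0.4000 - (-1)·-1.1250) / (6) = 1.3792
  y = (2 - (1)·1.8333 - (-1)·-1.1250) / (5) = -0.1917
  z = (-9 - (-2)·1.8333 - (4)·0.4000) / (8) = -0.8667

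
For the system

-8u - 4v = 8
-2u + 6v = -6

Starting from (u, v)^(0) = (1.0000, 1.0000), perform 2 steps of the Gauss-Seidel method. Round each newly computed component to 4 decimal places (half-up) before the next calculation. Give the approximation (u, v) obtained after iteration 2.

Iteration 1:
  u = (8 - (-4)·1.0000) / (-8) = -1.5000
  v = (-6 - (-2)·-1.5000) / (6) = -1.5000
Iteration 2:
  u = (8 - (-4)·-1.5000) / (-8) = -0.2500
  v = (-6 - (-2)·-0.2500) / (6) = -1.0833

(-0.2500, -1.0833)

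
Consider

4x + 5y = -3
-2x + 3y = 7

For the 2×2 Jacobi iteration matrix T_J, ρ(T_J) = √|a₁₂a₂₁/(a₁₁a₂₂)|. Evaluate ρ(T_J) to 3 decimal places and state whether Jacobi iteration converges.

a₁₂a₂₁/(a₁₁a₂₂) = (5)·(-2) / ((4)·(3)) = -0.833333
ρ = √|-0.833333| = √0.833333 = 0.913
ρ < 1, so Jacobi converges

0.913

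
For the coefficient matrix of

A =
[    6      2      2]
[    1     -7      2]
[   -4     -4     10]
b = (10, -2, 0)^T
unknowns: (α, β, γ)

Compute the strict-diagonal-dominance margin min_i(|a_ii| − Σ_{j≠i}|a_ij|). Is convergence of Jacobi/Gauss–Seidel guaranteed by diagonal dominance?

row 1: |6| − (2+2) = 2
row 2: |-7| − (1+2) = 4
row 3: |10| − (4+4) = 2
minimum over rows = 2 → strictly diagonally dominant (convergence guaranteed)

2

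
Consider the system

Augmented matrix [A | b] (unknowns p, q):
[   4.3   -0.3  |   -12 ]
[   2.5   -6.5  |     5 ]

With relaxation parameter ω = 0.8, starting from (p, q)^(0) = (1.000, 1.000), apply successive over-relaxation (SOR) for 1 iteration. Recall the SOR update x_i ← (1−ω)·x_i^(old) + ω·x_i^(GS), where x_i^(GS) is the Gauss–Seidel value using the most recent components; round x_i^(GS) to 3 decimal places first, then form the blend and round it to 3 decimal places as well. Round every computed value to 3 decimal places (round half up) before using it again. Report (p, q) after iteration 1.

(-1.977, -1.024)

Iteration 1:
  p: GS value = (-12 - (-0.3)·1.000) / (4.3) = -2.721;  p ← (1−ω)·1.000 + ω·-2.721 = -1.977
  q: GS value = (5 - (2.5)·-1.977) / (-6.5) = -1.530;  q ← (1−ω)·1.000 + ω·-1.530 = -1.024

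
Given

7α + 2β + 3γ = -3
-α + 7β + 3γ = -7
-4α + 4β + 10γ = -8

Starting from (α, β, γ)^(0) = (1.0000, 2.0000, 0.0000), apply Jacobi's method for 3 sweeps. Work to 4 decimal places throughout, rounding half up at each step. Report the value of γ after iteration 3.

-0.4163

Iteration 1:
  α = (-3 - (2)·2.0000 - (3)·0.0000) / (7) = -1.0000
  β = (-7 - (-1)·1.0000 - (3)·0.0000) / (7) = -0.8571
  γ = (-8 - (-4)·1.0000 - (4)·2.0000) / (10) = -1.2000
Iteration 2:
  α = (-3 - (2)·-0.8571 - (3)·-1.2000) / (7) = 0.3306
  β = (-7 - (-1)·-1.0000 - (3)·-1.2000) / (7) = -0.6286
  γ = (-8 - (-4)·-1.0000 - (4)·-0.8571) / (10) = -0.8572
Iteration 3:
  α = (-3 - (2)·-0.6286 - (3)·-0.8572) / (7) = 0.1184
  β = (-7 - (-1)·0.3306 - (3)·-0.8572) / (7) = -0.5854
  γ = (-8 - (-4)·0.3306 - (4)·-0.6286) / (10) = -0.4163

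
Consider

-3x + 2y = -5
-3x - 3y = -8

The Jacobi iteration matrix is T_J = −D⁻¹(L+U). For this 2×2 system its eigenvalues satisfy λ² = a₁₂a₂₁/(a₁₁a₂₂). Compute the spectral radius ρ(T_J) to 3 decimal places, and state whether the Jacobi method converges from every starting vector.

0.816

a₁₂a₂₁/(a₁₁a₂₂) = (2)·(-3) / ((-3)·(-3)) = -0.666667
ρ = √|-0.666667| = √0.666667 = 0.816
ρ < 1, so Jacobi converges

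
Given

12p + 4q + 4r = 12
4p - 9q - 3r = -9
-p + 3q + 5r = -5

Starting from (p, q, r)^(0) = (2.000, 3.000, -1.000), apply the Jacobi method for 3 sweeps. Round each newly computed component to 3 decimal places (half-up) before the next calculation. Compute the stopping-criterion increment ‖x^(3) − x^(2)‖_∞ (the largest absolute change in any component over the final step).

0.310

Iteration 1:
  p = (12 - (4)·3.000 - (4)·-1.000) / (12) = 0.333
  q = (-9 - (4)·2.000 - (-3)·-1.000) / (-9) = 2.222
  r = (-5 - (-1)·2.000 - (3)·3.000) / (5) = -2.400
Iteration 2:
  p = (12 - (4)·2.222 - (4)·-2.400) / (12) = 1.059
  q = (-9 - (4)·0.333 - (-3)·-2.400) / (-9) = 1.948
  r = (-5 - (-1)·0.333 - (3)·2.222) / (5) = -2.267
Iteration 3:
  p = (12 - (4)·1.948 - (4)·-2.267) / (12) = 1.106
  q = (-9 - (4)·1.059 - (-3)·-2.267) / (-9) = 2.226
  r = (-5 - (-1)·1.059 - (3)·1.948) / (5) = -1.957
Change: (0.047, 0.278, 0.310) → max |·| = 0.310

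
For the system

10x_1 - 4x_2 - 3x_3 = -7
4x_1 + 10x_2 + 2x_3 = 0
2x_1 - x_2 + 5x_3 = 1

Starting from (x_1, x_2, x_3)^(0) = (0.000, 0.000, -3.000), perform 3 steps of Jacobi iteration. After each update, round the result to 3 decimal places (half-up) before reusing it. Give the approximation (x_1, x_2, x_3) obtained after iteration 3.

Iteration 1:
  x_1 = (-7 - (-4)·0.000 - (-3)·-3.000) / (10) = -1.600
  x_2 = (0 - (4)·0.000 - (2)·-3.000) / (10) = 0.600
  x_3 = (1 - (2)·0.000 - (-1)·0.000) / (5) = 0.200
Iteration 2:
  x_1 = (-7 - (-4)·0.600 - (-3)·0.200) / (10) = -0.400
  x_2 = (0 - (4)·-1.600 - (2)·0.200) / (10) = 0.600
  x_3 = (1 - (2)·-1.600 - (-1)·0.600) / (5) = 0.960
Iteration 3:
  x_1 = (-7 - (-4)·0.600 - (-3)·0.960) / (10) = -0.172
  x_2 = (0 - (4)·-0.400 - (2)·0.960) / (10) = -0.032
  x_3 = (1 - (2)·-0.400 - (-1)·0.600) / (5) = 0.480

(-0.172, -0.032, 0.480)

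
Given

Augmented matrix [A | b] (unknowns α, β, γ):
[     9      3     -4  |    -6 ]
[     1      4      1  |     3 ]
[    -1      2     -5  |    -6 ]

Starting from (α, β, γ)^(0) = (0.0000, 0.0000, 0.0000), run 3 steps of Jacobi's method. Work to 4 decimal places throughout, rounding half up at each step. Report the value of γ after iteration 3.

Iteration 1:
  α = (-6 - (3)·0.0000 - (-4)·0.0000) / (9) = -0.6667
  β = (3 - (1)·0.0000 - (1)·0.0000) / (4) = 0.7500
  γ = (-6 - (-1)·0.0000 - (2)·0.0000) / (-5) = 1.2000
Iteration 2:
  α = (-6 - (3)·0.7500 - (-4)·1.2000) / (9) = -0.3833
  β = (3 - (1)·-0.6667 - (1)·1.2000) / (4) = 0.6167
  γ = (-6 - (-1)·-0.6667 - (2)·0.7500) / (-5) = 1.6333
Iteration 3:
  α = (-6 - (3)·0.6167 - (-4)·1.6333) / (9) = -0.1463
  β = (3 - (1)·-0.3833 - (1)·1.6333) / (4) = 0.4375
  γ = (-6 - (-1)·-0.3833 - (2)·0.6167) / (-5) = 1.5233

1.5233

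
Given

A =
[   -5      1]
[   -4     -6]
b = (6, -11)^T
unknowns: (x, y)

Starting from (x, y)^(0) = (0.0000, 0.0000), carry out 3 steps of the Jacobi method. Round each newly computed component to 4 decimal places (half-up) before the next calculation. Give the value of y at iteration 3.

2.3889

Iteration 1:
  x = (6 - (1)·0.0000) / (-5) = -1.2000
  y = (-11 - (-4)·0.0000) / (-6) = 1.8333
Iteration 2:
  x = (6 - (1)·1.8333) / (-5) = -0.8333
  y = (-11 - (-4)·-1.2000) / (-6) = 2.6333
Iteration 3:
  x = (6 - (1)·2.6333) / (-5) = -0.6733
  y = (-11 - (-4)·-0.8333) / (-6) = 2.3889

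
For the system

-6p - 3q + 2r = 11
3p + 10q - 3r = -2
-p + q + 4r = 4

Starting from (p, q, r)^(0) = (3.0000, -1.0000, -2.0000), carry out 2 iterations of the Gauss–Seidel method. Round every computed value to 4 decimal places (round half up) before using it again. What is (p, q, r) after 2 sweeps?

Iteration 1:
  p = (11 - (-3)·-1.0000 - (2)·-2.0000) / (-6) = -2.0000
  q = (-2 - (3)·-2.0000 - (-3)·-2.0000) / (10) = -0.2000
  r = (4 - (-1)·-2.0000 - (1)·-0.2000) / (4) = 0.5500
Iteration 2:
  p = (11 - (-3)·-0.2000 - (2)·0.5500) / (-6) = -1.5500
  q = (-2 - (3)·-1.5500 - (-3)·0.5500) / (10) = 0.4300
  r = (4 - (-1)·-1.5500 - (1)·0.4300) / (4) = 0.5050

(-1.5500, 0.4300, 0.5050)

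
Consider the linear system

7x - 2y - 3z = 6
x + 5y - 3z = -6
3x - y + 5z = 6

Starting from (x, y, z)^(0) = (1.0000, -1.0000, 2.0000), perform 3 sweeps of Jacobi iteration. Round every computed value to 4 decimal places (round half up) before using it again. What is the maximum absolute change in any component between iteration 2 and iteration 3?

Iteration 1:
  x = (6 - (-2)·-1.0000 - (-3)·2.0000) / (7) = 1.4286
  y = (-6 - (1)·1.0000 - (-3)·2.0000) / (5) = -0.2000
  z = (6 - (3)·1.0000 - (-1)·-1.0000) / (5) = 0.4000
Iteration 2:
  x = (6 - (-2)·-0.2000 - (-3)·0.4000) / (7) = 0.9714
  y = (-6 - (1)·1.4286 - (-3)·0.4000) / (5) = -1.2457
  z = (6 - (3)·1.4286 - (-1)·-0.2000) / (5) = 0.3028
Iteration 3:
  x = (6 - (-2)·-1.2457 - (-3)·0.3028) / (7) = 0.6310
  y = (-6 - (1)·0.9714 - (-3)·0.3028) / (5) = -1.2126
  z = (6 - (3)·0.9714 - (-1)·-1.2457) / (5) = 0.3680
Change: (-0.3404, 0.0331, 0.0652) → max |·| = 0.3404

0.3404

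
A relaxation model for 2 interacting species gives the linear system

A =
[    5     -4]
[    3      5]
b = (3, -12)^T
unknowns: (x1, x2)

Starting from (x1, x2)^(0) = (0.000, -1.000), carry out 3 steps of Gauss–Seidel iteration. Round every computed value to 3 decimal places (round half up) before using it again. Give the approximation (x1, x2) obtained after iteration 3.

(-0.733, -1.960)

Iteration 1:
  x1 = (3 - (-4)·-1.000) / (5) = -0.200
  x2 = (-12 - (3)·-0.200) / (5) = -2.280
Iteration 2:
  x1 = (3 - (-4)·-2.280) / (5) = -1.224
  x2 = (-12 - (3)·-1.224) / (5) = -1.666
Iteration 3:
  x1 = (3 - (-4)·-1.666) / (5) = -0.733
  x2 = (-12 - (3)·-0.733) / (5) = -1.960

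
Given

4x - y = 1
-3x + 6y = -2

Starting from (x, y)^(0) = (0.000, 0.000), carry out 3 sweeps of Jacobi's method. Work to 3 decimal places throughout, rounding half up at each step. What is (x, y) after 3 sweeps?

(0.198, -0.250)

Iteration 1:
  x = (1 - (-1)·0.000) / (4) = 0.250
  y = (-2 - (-3)·0.000) / (6) = -0.333
Iteration 2:
  x = (1 - (-1)·-0.333) / (4) = 0.167
  y = (-2 - (-3)·0.250) / (6) = -0.208
Iteration 3:
  x = (1 - (-1)·-0.208) / (4) = 0.198
  y = (-2 - (-3)·0.167) / (6) = -0.250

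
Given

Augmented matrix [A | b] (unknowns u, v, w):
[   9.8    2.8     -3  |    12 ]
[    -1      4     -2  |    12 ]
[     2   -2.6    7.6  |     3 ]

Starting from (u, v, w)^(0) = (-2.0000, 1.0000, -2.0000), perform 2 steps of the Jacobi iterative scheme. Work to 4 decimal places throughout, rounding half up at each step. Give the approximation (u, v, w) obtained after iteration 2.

Iteration 1:
  u = (12 - (2.8)·1.0000 - (-3)·-2.0000) / (9.8) = 0.3265
  v = (12 - (-1)·-2.0000 - (-2)·-2.0000) / (4) = 1.5000
  w = (3 - (2)·-2.0000 - (-2.6)·1.0000) / (7.6) = 1.2632
Iteration 2:
  u = (12 - (2.8)·1.5000 - (-3)·1.2632) / (9.8) = 1.1826
  v = (12 - (-1)·0.3265 - (-2)·1.2632) / (4) = 3.7132
  w = (3 - (2)·0.3265 - (-2.6)·1.5000) / (7.6) = 0.8220

(1.1826, 3.7132, 0.8220)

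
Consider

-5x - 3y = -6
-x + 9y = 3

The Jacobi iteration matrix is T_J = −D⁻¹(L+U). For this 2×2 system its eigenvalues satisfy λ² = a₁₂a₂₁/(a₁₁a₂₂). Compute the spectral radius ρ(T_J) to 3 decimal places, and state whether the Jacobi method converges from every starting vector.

0.258

a₁₂a₂₁/(a₁₁a₂₂) = (-3)·(-1) / ((-5)·(9)) = -0.066667
ρ = √|-0.066667| = √0.066667 = 0.258
ρ < 1, so Jacobi converges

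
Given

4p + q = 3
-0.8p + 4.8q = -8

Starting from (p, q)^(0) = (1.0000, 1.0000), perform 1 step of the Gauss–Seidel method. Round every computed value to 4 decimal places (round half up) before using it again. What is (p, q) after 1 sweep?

(0.5000, -1.5833)

Iteration 1:
  p = (3 - (1)·1.0000) / (4) = 0.5000
  q = (-8 - (-0.8)·0.5000) / (4.8) = -1.5833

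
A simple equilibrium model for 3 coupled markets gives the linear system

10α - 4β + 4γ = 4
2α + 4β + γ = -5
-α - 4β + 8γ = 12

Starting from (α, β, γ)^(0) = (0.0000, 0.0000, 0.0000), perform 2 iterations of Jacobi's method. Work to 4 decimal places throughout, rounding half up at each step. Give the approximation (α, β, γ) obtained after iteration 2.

Iteration 1:
  α = (4 - (-4)·0.0000 - (4)·0.0000) / (10) = 0.4000
  β = (-5 - (2)·0.0000 - (1)·0.0000) / (4) = -1.2500
  γ = (12 - (-1)·0.0000 - (-4)·0.0000) / (8) = 1.5000
Iteration 2:
  α = (4 - (-4)·-1.2500 - (4)·1.5000) / (10) = -0.7000
  β = (-5 - (2)·0.4000 - (1)·1.5000) / (4) = -1.8250
  γ = (12 - (-1)·0.4000 - (-4)·-1.2500) / (8) = 0.9250

(-0.7000, -1.8250, 0.9250)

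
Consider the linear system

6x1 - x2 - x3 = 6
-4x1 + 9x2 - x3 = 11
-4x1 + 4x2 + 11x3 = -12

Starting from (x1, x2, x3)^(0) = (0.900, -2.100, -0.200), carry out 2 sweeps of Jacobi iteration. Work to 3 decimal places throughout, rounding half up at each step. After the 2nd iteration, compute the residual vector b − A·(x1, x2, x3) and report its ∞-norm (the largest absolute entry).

3.012

Iteration 1:
  x1 = (6 - (-1)·-2.100 - (-1)·-0.200) / (6) = 0.617
  x2 = (11 - (-4)·0.900 - (-1)·-0.200) / (9) = 1.600
  x3 = (-12 - (-4)·0.900 - (4)·-2.100) / (11) = 0.000
Iteration 2:
  x1 = (6 - (-1)·1.600 - (-1)·0.000) / (6) = 1.267
  x2 = (11 - (-4)·0.617 - (-1)·0.000) / (9) = 1.496
  x3 = (-12 - (-4)·0.617 - (4)·1.600) / (11) = -1.448
Residual b − A·x = (-1.554, 1.156, 3.012); ∞-norm = 3.012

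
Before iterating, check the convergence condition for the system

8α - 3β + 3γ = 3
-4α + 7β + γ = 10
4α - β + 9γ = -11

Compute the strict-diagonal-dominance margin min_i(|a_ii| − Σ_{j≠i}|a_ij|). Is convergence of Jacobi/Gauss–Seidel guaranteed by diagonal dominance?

2

row 1: |8| − (3+3) = 2
row 2: |7| − (4+1) = 2
row 3: |9| − (4+1) = 4
minimum over rows = 2 → strictly diagonally dominant (convergence guaranteed)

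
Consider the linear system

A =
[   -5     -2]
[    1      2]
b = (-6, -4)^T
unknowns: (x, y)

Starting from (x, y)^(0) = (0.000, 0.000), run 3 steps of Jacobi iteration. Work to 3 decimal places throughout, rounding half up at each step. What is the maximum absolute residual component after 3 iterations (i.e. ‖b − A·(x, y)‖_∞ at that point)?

Iteration 1:
  x = (-6 - (-2)·0.000) / (-5) = 1.200
  y = (-4 - (1)·0.000) / (2) = -2.000
Iteration 2:
  x = (-6 - (-2)·-2.000) / (-5) = 2.000
  y = (-4 - (1)·1.200) / (2) = -2.600
Iteration 3:
  x = (-6 - (-2)·-2.600) / (-5) = 2.240
  y = (-4 - (1)·2.000) / (2) = -3.000
Residual b − A·x = (-0.800, -0.240); ∞-norm = 0.800

0.800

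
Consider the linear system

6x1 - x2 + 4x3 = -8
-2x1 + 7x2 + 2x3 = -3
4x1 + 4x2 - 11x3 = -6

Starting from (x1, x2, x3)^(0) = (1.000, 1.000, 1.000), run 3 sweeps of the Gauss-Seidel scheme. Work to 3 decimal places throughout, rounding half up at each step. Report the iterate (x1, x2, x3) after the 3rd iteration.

Iteration 1:
  x1 = (-8 - (-1)·1.000 - (4)·1.000) / (6) = -1.833
  x2 = (-3 - (-2)·-1.833 - (2)·1.000) / (7) = -1.238
  x3 = (-6 - (4)·-1.833 - (4)·-1.238) / (-11) = -0.571
Iteration 2:
  x1 = (-8 - (-1)·-1.238 - (4)·-0.571) / (6) = -1.159
  x2 = (-3 - (-2)·-1.159 - (2)·-0.571) / (7) = -0.597
  x3 = (-6 - (4)·-1.159 - (4)·-0.597) / (-11) = -0.093
Iteration 3:
  x1 = (-8 - (-1)·-0.597 - (4)·-0.093) / (6) = -1.371
  x2 = (-3 - (-2)·-1.371 - (2)·-0.093) / (7) = -0.794
  x3 = (-6 - (4)·-1.371 - (4)·-0.794) / (-11) = -0.242

(-1.371, -0.794, -0.242)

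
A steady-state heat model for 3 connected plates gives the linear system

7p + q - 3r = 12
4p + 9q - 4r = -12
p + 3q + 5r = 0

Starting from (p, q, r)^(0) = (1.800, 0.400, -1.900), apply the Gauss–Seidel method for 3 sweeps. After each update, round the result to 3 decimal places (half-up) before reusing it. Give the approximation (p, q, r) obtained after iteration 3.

(2.250, -2.060, 0.786)

Iteration 1:
  p = (12 - (1)·0.400 - (-3)·-1.900) / (7) = 0.843
  q = (-12 - (4)·0.843 - (-4)·-1.900) / (9) = -2.552
  r = (0 - (1)·0.843 - (3)·-2.552) / (5) = 1.363
Iteration 2:
  p = (12 - (1)·-2.552 - (-3)·1.363) / (7) = 2.663
  q = (-12 - (4)·2.663 - (-4)·1.363) / (9) = -1.911
  r = (0 - (1)·2.663 - (3)·-1.911) / (5) = 0.614
Iteration 3:
  p = (12 - (1)·-1.911 - (-3)·0.614) / (7) = 2.250
  q = (-12 - (4)·2.250 - (-4)·0.614) / (9) = -2.060
  r = (0 - (1)·2.250 - (3)·-2.060) / (5) = 0.786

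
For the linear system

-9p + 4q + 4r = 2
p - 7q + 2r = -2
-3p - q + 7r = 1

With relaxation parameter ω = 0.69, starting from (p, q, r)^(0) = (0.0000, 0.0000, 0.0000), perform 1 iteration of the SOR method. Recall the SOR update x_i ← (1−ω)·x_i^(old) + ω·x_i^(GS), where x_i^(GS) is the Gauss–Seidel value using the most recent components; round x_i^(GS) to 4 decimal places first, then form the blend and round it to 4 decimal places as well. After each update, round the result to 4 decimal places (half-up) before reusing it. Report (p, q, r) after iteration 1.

(-0.1533, 0.1820, 0.0712)

Iteration 1:
  p: GS value = (2 - (4)·0.0000 - (4)·0.0000) / (-9) = -0.2222;  p ← (1−ω)·0.0000 + ω·-0.2222 = -0.1533
  q: GS value = (-2 - (1)·-0.1533 - (2)·0.0000) / (-7) = 0.2638;  q ← (1−ω)·0.0000 + ω·0.2638 = 0.1820
  r: GS value = (1 - (-3)·-0.1533 - (-1)·0.1820) / (7) = 0.1032;  r ← (1−ω)·0.0000 + ω·0.1032 = 0.0712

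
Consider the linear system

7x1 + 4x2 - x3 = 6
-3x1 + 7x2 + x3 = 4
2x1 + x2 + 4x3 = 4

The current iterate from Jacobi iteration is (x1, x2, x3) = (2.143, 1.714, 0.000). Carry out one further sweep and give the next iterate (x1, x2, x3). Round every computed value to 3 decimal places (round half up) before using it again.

One sweep:
  x1 = (6 - (4)·1.714 - (-1)·0.000) / (7) = -0.122
  x2 = (4 - (-3)·2.143 - (1)·0.000) / (7) = 1.490
  x3 = (4 - (2)·2.143 - (1)·1.714) / (4) = -0.500

(-0.122, 1.490, -0.500)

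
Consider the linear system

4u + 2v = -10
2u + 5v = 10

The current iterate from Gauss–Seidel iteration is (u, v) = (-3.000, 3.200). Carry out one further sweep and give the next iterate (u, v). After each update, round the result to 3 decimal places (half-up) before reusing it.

One sweep:
  u = (-10 - (2)·3.200) / (4) = -4.100
  v = (10 - (2)·-4.100) / (5) = 3.640

(-4.100, 3.640)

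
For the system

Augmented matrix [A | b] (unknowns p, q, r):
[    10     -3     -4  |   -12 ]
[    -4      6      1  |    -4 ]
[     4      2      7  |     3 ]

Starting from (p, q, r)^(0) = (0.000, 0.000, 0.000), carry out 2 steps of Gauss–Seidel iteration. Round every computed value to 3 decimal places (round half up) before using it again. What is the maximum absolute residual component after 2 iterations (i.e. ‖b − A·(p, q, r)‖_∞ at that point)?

0.651

Iteration 1:
  p = (-12 - (-3)·0.000 - (-4)·0.000) / (10) = -1.200
  q = (-4 - (-4)·-1.200 - (1)·0.000) / (6) = -1.467
  r = (3 - (4)·-1.200 - (2)·-1.467) / (7) = 1.533
Iteration 2:
  p = (-12 - (-3)·-1.467 - (-4)·1.533) / (10) = -1.027
  q = (-4 - (-4)·-1.027 - (1)·1.533) / (6) = -1.607
  r = (3 - (4)·-1.027 - (2)·-1.607) / (7) = 1.475
Residual b − A·x = (-0.651, 0.059, -0.003); ∞-norm = 0.651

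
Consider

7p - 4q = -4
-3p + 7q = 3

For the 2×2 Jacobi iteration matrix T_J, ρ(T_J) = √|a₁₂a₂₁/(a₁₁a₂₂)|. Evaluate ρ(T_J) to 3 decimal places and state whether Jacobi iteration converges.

a₁₂a₂₁/(a₁₁a₂₂) = (-4)·(-3) / ((7)·(7)) = 0.244898
ρ = √|0.244898| = √0.244898 = 0.495
ρ < 1, so Jacobi converges

0.495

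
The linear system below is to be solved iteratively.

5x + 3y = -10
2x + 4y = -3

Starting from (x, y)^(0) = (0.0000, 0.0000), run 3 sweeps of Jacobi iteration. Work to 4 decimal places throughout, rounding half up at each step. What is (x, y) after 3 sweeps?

(-2.1500, 0.0250)

Iteration 1:
  x = (-10 - (3)·0.0000) / (5) = -2.0000
  y = (-3 - (2)·0.0000) / (4) = -0.7500
Iteration 2:
  x = (-10 - (3)·-0.7500) / (5) = -1.5500
  y = (-3 - (2)·-2.0000) / (4) = 0.2500
Iteration 3:
  x = (-10 - (3)·0.2500) / (5) = -2.1500
  y = (-3 - (2)·-1.5500) / (4) = 0.0250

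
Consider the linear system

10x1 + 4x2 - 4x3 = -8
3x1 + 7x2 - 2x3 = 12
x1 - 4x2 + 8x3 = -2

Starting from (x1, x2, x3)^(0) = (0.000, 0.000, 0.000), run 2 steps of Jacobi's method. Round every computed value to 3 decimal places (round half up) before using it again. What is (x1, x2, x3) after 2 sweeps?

Iteration 1:
  x1 = (-8 - (4)·0.000 - (-4)·0.000) / (10) = -0.800
  x2 = (12 - (3)·0.000 - (-2)·0.000) / (7) = 1.714
  x3 = (-2 - (1)·0.000 - (-4)·0.000) / (8) = -0.250
Iteration 2:
  x1 = (-8 - (4)·1.714 - (-4)·-0.250) / (10) = -1.586
  x2 = (12 - (3)·-0.800 - (-2)·-0.250) / (7) = 1.986
  x3 = (-2 - (1)·-0.800 - (-4)·1.714) / (8) = 0.707

(-1.586, 1.986, 0.707)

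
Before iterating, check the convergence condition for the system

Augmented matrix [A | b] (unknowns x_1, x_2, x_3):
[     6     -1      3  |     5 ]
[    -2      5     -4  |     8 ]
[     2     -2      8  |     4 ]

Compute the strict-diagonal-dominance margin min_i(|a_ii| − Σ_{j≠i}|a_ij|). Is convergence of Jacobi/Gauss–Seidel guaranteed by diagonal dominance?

-1

row 1: |6| − (1+3) = 2
row 2: |5| − (2+4) = -1
row 3: |8| − (2+2) = 4
minimum over rows = -1 → not strictly diagonally dominant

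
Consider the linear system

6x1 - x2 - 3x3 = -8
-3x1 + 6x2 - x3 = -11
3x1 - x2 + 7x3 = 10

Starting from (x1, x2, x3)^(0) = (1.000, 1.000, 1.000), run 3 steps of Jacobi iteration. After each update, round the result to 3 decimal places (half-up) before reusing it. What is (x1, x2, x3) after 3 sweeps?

Iteration 1:
  x1 = (-8 - (-1)·1.000 - (-3)·1.000) / (6) = -0.667
  x2 = (-11 - (-3)·1.000 - (-1)·1.000) / (6) = -1.167
  x3 = (10 - (3)·1.000 - (-1)·1.000) / (7) = 1.143
Iteration 2:
  x1 = (-8 - (-1)·-1.167 - (-3)·1.143) / (6) = -0.956
  x2 = (-11 - (-3)·-0.667 - (-1)·1.143) / (6) = -1.976
  x3 = (10 - (3)·-0.667 - (-1)·-1.167) / (7) = 1.548
Iteration 3:
  x1 = (-8 - (-1)·-1.976 - (-3)·1.548) / (6) = -0.889
  x2 = (-11 - (-3)·-0.956 - (-1)·1.548) / (6) = -2.053
  x3 = (10 - (3)·-0.956 - (-1)·-1.976) / (7) = 1.556

(-0.889, -2.053, 1.556)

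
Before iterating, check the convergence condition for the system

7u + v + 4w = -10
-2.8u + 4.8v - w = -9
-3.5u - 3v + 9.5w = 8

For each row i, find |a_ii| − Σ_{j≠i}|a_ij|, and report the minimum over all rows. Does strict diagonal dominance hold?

row 1: |7| − (1+4) = 2
row 2: |4.8| − (2.8+1) = 1
row 3: |9.5| − (3.5+3) = 3
minimum over rows = 1 → strictly diagonally dominant (convergence guaranteed)

1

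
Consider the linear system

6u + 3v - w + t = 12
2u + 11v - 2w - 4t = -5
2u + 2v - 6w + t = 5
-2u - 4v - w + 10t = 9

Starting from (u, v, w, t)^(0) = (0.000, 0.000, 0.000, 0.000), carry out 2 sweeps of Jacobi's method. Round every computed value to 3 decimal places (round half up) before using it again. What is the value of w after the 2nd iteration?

-0.168

Iteration 1:
  u = (12 - (3)·0.000 - (-1)·0.000 - (1)·0.000) / (6) = 2.000
  v = (-5 - (2)·0.000 - (-2)·0.000 - (-4)·0.000) / (11) = -0.455
  w = (5 - (2)·0.000 - (2)·0.000 - (1)·0.000) / (-6) = -0.833
  t = (9 - (-2)·0.000 - (-4)·0.000 - (-1)·0.000) / (10) = 0.900
Iteration 2:
  u = (12 - (3)·-0.455 - (-1)·-0.833 - (1)·0.900) / (6) = 1.939
  v = (-5 - (2)·2.000 - (-2)·-0.833 - (-4)·0.900) / (11) = -0.642
  w = (5 - (2)·2.000 - (2)·-0.455 - (1)·0.900) / (-6) = -0.168
  t = (9 - (-2)·2.000 - (-4)·-0.455 - (-1)·-0.833) / (10) = 1.035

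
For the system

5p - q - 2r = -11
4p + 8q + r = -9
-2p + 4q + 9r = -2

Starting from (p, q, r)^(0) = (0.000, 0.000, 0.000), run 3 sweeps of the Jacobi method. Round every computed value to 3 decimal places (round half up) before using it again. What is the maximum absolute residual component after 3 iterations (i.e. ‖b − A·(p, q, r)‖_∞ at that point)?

Iteration 1:
  p = (-11 - (-1)·0.000 - (-2)·0.000) / (5) = -2.200
  q = (-9 - (4)·0.000 - (1)·0.000) / (8) = -1.125
  r = (-2 - (-2)·0.000 - (4)·0.000) / (9) = -0.222
Iteration 2:
  p = (-11 - (-1)·-1.125 - (-2)·-0.222) / (5) = -2.514
  q = (-9 - (4)·-2.200 - (1)·-0.222) / (8) = 0.003
  r = (-2 - (-2)·-2.200 - (4)·-1.125) / (9) = -0.211
Iteration 3:
  p = (-11 - (-1)·0.003 - (-2)·-0.211) / (5) = -2.284
  q = (-9 - (4)·-2.514 - (1)·-0.211) / (8) = 0.158
  r = (-2 - (-2)·-2.514 - (4)·0.003) / (9) = -0.782
Residual b − A·x = (-0.986, -0.346, -0.162); ∞-norm = 0.986

0.986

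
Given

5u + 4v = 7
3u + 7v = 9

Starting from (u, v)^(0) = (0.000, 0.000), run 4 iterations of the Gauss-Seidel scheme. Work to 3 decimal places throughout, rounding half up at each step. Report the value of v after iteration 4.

1.029

Iteration 1:
  u = (7 - (4)·0.000) / (5) = 1.400
  v = (9 - (3)·1.400) / (7) = 0.686
Iteration 2:
  u = (7 - (4)·0.686) / (5) = 0.851
  v = (9 - (3)·0.851) / (7) = 0.921
Iteration 3:
  u = (7 - (4)·0.921) / (5) = 0.663
  v = (9 - (3)·0.663) / (7) = 1.002
Iteration 4:
  u = (7 - (4)·1.002) / (5) = 0.598
  v = (9 - (3)·0.598) / (7) = 1.029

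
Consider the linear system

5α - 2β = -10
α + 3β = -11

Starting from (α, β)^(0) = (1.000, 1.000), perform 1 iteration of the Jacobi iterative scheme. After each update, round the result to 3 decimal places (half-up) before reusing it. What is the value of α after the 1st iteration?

Iteration 1:
  α = (-10 - (-2)·1.000) / (5) = -1.600
  β = (-11 - (1)·1.000) / (3) = -4.000

-1.600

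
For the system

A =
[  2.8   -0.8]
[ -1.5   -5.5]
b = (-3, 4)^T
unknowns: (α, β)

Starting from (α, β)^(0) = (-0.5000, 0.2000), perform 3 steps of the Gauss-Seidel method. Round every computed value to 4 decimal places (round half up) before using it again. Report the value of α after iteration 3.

Iteration 1:
  α = (-3 - (-0.8)·0.2000) / (2.8) = -1.0143
  β = (4 - (-1.5)·-1.0143) / (-5.5) = -0.4506
Iteration 2:
  α = (-3 - (-0.8)·-0.4506) / (2.8) = -1.2002
  β = (4 - (-1.5)·-1.2002) / (-5.5) = -0.3999
Iteration 3:
  α = (-3 - (-0.8)·-0.3999) / (2.8) = -1.1857
  β = (4 - (-1.5)·-1.1857) / (-5.5) = -0.4039

-1.1857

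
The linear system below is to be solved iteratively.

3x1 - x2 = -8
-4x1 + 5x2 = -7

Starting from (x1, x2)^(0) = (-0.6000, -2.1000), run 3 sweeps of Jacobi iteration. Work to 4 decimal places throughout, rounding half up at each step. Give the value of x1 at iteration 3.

Iteration 1:
  x1 = (-8 - (-1)·-2.1000) / (3) = -3.3667
  x2 = (-7 - (-4)·-0.6000) / (5) = -1.8800
Iteration 2:
  x1 = (-8 - (-1)·-1.8800) / (3) = -3.2933
  x2 = (-7 - (-4)·-3.3667) / (5) = -4.0934
Iteration 3:
  x1 = (-8 - (-1)·-4.0934) / (3) = -4.0311
  x2 = (-7 - (-4)·-3.2933) / (5) = -4.0346

-4.0311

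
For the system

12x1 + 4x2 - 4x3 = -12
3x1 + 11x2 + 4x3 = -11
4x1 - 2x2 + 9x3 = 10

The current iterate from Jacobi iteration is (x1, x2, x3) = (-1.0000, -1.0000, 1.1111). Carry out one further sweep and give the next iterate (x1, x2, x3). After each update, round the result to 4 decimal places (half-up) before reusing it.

One sweep:
  x1 = (-12 - (4)·-1.0000 - (-4)·1.1111) / (12) = -0.2963
  x2 = (-11 - (3)·-1.0000 - (4)·1.1111) / (11) = -1.1313
  x3 = (10 - (4)·-1.0000 - (-2)·-1.0000) / (9) = 1.3333

(-0.2963, -1.1313, 1.3333)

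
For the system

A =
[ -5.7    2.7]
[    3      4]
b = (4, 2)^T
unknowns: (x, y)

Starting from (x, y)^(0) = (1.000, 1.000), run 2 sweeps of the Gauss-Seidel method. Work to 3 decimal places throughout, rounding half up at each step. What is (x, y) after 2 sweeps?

Iteration 1:
  x = (4 - (2.7)·1.000) / (-5.7) = -0.228
  y = (2 - (3)·-0.228) / (4) = 0.671
Iteration 2:
  x = (4 - (2.7)·0.671) / (-5.7) = -0.384
  y = (2 - (3)·-0.384) / (4) = 0.788

(-0.384, 0.788)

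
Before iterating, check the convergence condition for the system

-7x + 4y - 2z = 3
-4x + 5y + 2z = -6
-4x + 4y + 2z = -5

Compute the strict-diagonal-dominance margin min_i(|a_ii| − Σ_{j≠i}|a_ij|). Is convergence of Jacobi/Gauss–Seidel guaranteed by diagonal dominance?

-6

row 1: |-7| − (4+2) = 1
row 2: |5| − (4+2) = -1
row 3: |2| − (4+4) = -6
minimum over rows = -6 → not strictly diagonally dominant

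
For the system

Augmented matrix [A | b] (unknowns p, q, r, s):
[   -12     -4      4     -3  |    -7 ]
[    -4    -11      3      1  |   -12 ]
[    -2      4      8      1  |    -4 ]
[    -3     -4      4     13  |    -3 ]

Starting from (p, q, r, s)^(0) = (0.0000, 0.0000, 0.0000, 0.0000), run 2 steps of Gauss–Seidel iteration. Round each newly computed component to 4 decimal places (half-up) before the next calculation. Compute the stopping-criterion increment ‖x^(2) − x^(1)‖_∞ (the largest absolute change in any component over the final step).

0.6620

Iteration 1:
  p = (-7 - (-4)·0.0000 - (4)·0.0000 - (-3)·0.0000) / (-12) = 0.5833
  q = (-12 - (-4)·0.5833 - (3)·0.0000 - (1)·0.0000) / (-11) = 0.8788
  r = (-4 - (-2)·0.5833 - (4)·0.8788 - (1)·0.0000) / (8) = -0.7936
  s = (-3 - (-3)·0.5833 - (-4)·0.8788 - (4)·-0.7936) / (13) = 0.4184
Iteration 2:
  p = (-7 - (-4)·0.8788 - (4)·-0.7936 - (-3)·0.4184) / (-12) = -0.0787
  q = (-12 - (-4)·-0.0787 - (3)·-0.7936 - (1)·0.4184) / (-11) = 0.9411
  r = (-4 - (-2)·-0.0787 - (4)·0.9411 - (1)·0.4184) / (8) = -1.0425
  s = (-3 - (-3)·-0.0787 - (-4)·0.9411 - (4)·-1.0425) / (13) = 0.3614
Change: (-0.6620, 0.0623, -0.2489, -0.0570) → max |·| = 0.6620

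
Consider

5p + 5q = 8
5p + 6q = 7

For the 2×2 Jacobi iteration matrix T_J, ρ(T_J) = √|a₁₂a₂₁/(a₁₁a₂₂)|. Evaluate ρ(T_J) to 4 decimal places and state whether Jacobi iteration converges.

0.9129

a₁₂a₂₁/(a₁₁a₂₂) = (5)·(5) / ((5)·(6)) = 0.833333
ρ = √|0.833333| = √0.833333 = 0.9129
ρ < 1, so Jacobi converges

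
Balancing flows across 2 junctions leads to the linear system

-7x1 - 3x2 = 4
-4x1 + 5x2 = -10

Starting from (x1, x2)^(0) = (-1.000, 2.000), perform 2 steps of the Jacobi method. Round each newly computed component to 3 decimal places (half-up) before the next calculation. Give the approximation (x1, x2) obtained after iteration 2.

Iteration 1:
  x1 = (4 - (-3)·2.000) / (-7) = -1.429
  x2 = (-10 - (-4)·-1.000) / (5) = -2.800
Iteration 2:
  x1 = (4 - (-3)·-2.800) / (-7) = 0.629
  x2 = (-10 - (-4)·-1.429) / (5) = -3.143

(0.629, -3.143)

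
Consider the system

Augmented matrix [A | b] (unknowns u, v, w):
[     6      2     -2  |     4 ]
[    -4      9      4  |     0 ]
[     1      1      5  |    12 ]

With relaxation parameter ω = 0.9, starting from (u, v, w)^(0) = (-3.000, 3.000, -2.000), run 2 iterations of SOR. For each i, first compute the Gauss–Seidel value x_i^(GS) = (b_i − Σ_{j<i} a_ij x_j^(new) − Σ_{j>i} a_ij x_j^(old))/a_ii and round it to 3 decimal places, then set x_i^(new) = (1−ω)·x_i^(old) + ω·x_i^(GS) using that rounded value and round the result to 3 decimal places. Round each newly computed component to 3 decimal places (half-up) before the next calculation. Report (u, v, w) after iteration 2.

Iteration 1:
  u: GS value = (4 - (2)·3.000 - (-2)·-2.000) / (6) = -1.000;  u ← (1−ω)·-3.000 + ω·-1.000 = -1.200
  v: GS value = (0 - (-4)·-1.200 - (4)·-2.000) / (9) = 0.356;  v ← (1−ω)·3.000 + ω·0.356 = 0.620
  w: GS value = (12 - (1)·-1.200 - (1)·0.620) / (5) = 2.516;  w ← (1−ω)·-2.000 + ω·2.516 = 2.064
Iteration 2:
  u: GS value = (4 - (2)·0.620 - (-2)·2.064) / (6) = 1.148;  u ← (1−ω)·-1.200 + ω·1.148 = 0.913
  v: GS value = (0 - (-4)·0.913 - (4)·2.064) / (9) = -0.512;  v ← (1−ω)·0.620 + ω·-0.512 = -0.399
  w: GS value = (12 - (1)·0.913 - (1)·-0.399) / (5) = 2.297;  w ← (1−ω)·2.064 + ω·2.297 = 2.274

(0.913, -0.399, 2.274)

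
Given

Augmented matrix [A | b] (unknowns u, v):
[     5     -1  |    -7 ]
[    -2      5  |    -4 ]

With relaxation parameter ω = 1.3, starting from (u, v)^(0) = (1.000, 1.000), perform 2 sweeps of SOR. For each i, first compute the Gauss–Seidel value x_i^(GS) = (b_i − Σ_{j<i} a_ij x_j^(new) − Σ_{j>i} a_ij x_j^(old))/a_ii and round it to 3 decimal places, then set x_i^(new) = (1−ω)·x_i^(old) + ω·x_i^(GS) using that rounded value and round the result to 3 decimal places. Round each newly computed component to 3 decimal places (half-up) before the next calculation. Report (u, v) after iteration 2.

Iteration 1:
  u: GS value = (-7 - (-1)·1.000) / (5) = -1.200;  u ← (1−ω)·1.000 + ω·-1.200 = -1.860
  v: GS value = (-4 - (-2)·-1.860) / (5) = -1.544;  v ← (1−ω)·1.000 + ω·-1.544 = -2.307
Iteration 2:
  u: GS value = (-7 - (-1)·-2.307) / (5) = -1.861;  u ← (1−ω)·-1.860 + ω·-1.861 = -1.861
  v: GS value = (-4 - (-2)·-1.861) / (5) = -1.544;  v ← (1−ω)·-2.307 + ω·-1.544 = -1.315

(-1.861, -1.315)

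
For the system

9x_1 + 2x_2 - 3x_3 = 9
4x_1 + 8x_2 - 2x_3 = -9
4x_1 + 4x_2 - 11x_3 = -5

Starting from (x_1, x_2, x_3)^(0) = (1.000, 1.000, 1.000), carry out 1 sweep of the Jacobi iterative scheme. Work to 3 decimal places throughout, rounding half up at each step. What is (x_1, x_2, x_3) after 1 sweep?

Iteration 1:
  x_1 = (9 - (2)·1.000 - (-3)·1.000) / (9) = 1.111
  x_2 = (-9 - (4)·1.000 - (-2)·1.000) / (8) = -1.375
  x_3 = (-5 - (4)·1.000 - (4)·1.000) / (-11) = 1.182

(1.111, -1.375, 1.182)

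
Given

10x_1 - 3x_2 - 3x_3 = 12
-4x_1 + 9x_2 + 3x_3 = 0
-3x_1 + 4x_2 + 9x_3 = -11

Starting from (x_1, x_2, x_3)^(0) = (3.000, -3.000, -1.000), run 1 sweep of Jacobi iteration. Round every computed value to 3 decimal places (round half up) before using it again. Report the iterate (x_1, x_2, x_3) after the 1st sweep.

Iteration 1:
  x_1 = (12 - (-3)·-3.000 - (-3)·-1.000) / (10) = 0.000
  x_2 = (0 - (-4)·3.000 - (3)·-1.000) / (9) = 1.667
  x_3 = (-11 - (-3)·3.000 - (4)·-3.000) / (9) = 1.111

(0.000, 1.667, 1.111)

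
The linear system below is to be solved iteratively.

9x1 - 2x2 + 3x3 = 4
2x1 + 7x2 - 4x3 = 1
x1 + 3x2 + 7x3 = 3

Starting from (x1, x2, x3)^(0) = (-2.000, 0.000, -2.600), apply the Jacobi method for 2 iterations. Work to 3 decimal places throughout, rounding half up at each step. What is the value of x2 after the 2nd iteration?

Iteration 1:
  x1 = (4 - (-2)·0.000 - (3)·-2.600) / (9) = 1.311
  x2 = (1 - (2)·-2.000 - (-4)·-2.600) / (7) = -0.771
  x3 = (3 - (1)·-2.000 - (3)·0.000) / (7) = 0.714
Iteration 2:
  x1 = (4 - (-2)·-0.771 - (3)·0.714) / (9) = 0.035
  x2 = (1 - (2)·1.311 - (-4)·0.714) / (7) = 0.176
  x3 = (3 - (1)·1.311 - (3)·-0.771) / (7) = 0.572

0.176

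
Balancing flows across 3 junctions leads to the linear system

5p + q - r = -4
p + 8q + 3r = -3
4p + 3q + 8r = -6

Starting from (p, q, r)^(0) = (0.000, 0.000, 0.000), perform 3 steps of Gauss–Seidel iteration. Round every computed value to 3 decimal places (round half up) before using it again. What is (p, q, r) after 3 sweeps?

Iteration 1:
  p = (-4 - (1)·0.000 - (-1)·0.000) / (5) = -0.800
  q = (-3 - (1)·-0.800 - (3)·0.000) / (8) = -0.275
  r = (-6 - (4)·-0.800 - (3)·-0.275) / (8) = -0.247
Iteration 2:
  p = (-4 - (1)·-0.275 - (-1)·-0.247) / (5) = -0.794
  q = (-3 - (1)·-0.794 - (3)·-0.247) / (8) = -0.183
  r = (-6 - (4)·-0.794 - (3)·-0.183) / (8) = -0.284
Iteration 3:
  p = (-4 - (1)·-0.183 - (-1)·-0.284) / (5) = -0.820
  q = (-3 - (1)·-0.820 - (3)·-0.284) / (8) = -0.166
  r = (-6 - (4)·-0.820 - (3)·-0.166) / (8) = -0.278

(-0.820, -0.166, -0.278)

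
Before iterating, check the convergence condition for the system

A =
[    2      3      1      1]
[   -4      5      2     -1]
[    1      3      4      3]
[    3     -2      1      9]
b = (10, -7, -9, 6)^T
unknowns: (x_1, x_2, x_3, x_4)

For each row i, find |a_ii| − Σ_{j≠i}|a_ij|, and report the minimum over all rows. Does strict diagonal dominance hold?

-3

row 1: |2| − (3+1+1) = -3
row 2: |5| − (4+2+1) = -2
row 3: |4| − (1+3+3) = -3
row 4: |9| − (3+2+1) = 3
minimum over rows = -3 → not strictly diagonally dominant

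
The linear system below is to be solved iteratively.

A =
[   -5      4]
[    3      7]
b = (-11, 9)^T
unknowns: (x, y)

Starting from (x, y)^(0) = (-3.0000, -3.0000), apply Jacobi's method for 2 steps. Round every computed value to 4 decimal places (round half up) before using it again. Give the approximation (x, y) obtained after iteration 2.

(4.2571, 1.3714)

Iteration 1:
  x = (-11 - (4)·-3.0000) / (-5) = -0.2000
  y = (9 - (3)·-3.0000) / (7) = 2.5714
Iteration 2:
  x = (-11 - (4)·2.5714) / (-5) = 4.2571
  y = (9 - (3)·-0.2000) / (7) = 1.3714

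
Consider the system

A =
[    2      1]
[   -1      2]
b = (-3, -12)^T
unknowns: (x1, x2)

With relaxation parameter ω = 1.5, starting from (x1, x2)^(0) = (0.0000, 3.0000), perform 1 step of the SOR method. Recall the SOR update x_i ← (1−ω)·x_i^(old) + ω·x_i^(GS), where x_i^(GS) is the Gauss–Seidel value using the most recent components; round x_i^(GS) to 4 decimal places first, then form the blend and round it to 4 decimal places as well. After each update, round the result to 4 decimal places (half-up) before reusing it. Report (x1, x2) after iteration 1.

(-4.5000, -13.8750)

Iteration 1:
  x1: GS value = (-3 - (1)·3.0000) / (2) = -3.0000;  x1 ← (1−ω)·0.0000 + ω·-3.0000 = -4.5000
  x2: GS value = (-12 - (-1)·-4.5000) / (2) = -8.2500;  x2 ← (1−ω)·3.0000 + ω·-8.2500 = -13.8750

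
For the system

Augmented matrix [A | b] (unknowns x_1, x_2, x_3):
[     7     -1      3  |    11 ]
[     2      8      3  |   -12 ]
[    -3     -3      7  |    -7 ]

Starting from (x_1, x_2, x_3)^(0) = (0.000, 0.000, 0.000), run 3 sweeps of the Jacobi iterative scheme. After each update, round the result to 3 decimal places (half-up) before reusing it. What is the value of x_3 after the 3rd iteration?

Iteration 1:
  x_1 = (11 - (-1)·0.000 - (3)·0.000) / (7) = 1.571
  x_2 = (-12 - (2)·0.000 - (3)·0.000) / (8) = -1.500
  x_3 = (-7 - (-3)·0.000 - (-3)·0.000) / (7) = -1.000
Iteration 2:
  x_1 = (11 - (-1)·-1.500 - (3)·-1.000) / (7) = 1.786
  x_2 = (-12 - (2)·1.571 - (3)·-1.000) / (8) = -1.518
  x_3 = (-7 - (-3)·1.571 - (-3)·-1.500) / (7) = -0.970
Iteration 3:
  x_1 = (11 - (-1)·-1.518 - (3)·-0.970) / (7) = 1.770
  x_2 = (-12 - (2)·1.786 - (3)·-0.970) / (8) = -1.583
  x_3 = (-7 - (-3)·1.786 - (-3)·-1.518) / (7) = -0.885

-0.885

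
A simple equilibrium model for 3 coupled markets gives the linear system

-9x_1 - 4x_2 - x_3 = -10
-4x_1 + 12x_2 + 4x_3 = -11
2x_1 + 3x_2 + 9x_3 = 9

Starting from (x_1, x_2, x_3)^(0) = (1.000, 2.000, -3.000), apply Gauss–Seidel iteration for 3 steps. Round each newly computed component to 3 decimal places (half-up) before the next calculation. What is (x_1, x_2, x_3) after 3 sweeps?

(1.380, -0.821, 0.967)

Iteration 1:
  x_1 = (-10 - (-4)·2.000 - (-1)·-3.000) / (-9) = 0.556
  x_2 = (-11 - (-4)·0.556 - (4)·-3.000) / (12) = 0.269
  x_3 = (9 - (2)·0.556 - (3)·0.269) / (9) = 0.787
Iteration 2:
  x_1 = (-10 - (-4)·0.269 - (-1)·0.787) / (-9) = 0.904
  x_2 = (-11 - (-4)·0.904 - (4)·0.787) / (12) = -0.878
  x_3 = (9 - (2)·0.904 - (3)·-0.878) / (9) = 1.092
Iteration 3:
  x_1 = (-10 - (-4)·-0.878 - (-1)·1.092) / (-9) = 1.380
  x_2 = (-11 - (-4)·1.380 - (4)·1.092) / (12) = -0.821
  x_3 = (9 - (2)·1.380 - (3)·-0.821) / (9) = 0.967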